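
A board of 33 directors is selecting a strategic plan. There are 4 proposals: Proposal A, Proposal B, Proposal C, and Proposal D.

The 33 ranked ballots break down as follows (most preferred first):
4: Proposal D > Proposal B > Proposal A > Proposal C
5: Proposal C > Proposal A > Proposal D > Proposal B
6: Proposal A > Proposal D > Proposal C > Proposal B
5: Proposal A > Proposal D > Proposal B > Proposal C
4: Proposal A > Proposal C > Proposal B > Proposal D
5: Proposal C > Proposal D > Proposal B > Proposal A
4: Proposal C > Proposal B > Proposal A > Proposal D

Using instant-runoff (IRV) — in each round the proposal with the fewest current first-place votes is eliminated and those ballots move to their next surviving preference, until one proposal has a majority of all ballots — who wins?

Round 1: Proposal A 15, Proposal B 0, Proposal C 14, Proposal D 4. Proposal B eliminated.
Round 2: Proposal A 15, Proposal C 14, Proposal D 4. Proposal D eliminated.
Round 3: Proposal A 19, Proposal C 14. Proposal A has a majority (≥17).

Proposal A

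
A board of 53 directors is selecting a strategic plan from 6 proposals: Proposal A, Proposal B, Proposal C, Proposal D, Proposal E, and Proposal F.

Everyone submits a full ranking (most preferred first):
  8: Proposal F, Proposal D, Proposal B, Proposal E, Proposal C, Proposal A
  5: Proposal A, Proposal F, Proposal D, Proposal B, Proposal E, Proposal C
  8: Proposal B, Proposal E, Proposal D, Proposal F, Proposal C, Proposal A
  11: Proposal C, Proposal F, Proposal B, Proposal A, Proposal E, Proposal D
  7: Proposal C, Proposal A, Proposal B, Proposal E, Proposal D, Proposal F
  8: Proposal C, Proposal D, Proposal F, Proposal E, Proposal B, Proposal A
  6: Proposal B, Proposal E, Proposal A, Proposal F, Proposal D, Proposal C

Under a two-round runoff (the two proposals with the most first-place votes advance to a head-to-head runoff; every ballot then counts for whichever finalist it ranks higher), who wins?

Proposal B

Round 1 first-place votes: Proposal A 5, Proposal B 14, Proposal C 26, Proposal D 0, Proposal E 0, Proposal F 8. Proposal C and Proposal B advance.
Runoff: Proposal C is ranked above Proposal B on 26 ballots, Proposal B above Proposal C on 27.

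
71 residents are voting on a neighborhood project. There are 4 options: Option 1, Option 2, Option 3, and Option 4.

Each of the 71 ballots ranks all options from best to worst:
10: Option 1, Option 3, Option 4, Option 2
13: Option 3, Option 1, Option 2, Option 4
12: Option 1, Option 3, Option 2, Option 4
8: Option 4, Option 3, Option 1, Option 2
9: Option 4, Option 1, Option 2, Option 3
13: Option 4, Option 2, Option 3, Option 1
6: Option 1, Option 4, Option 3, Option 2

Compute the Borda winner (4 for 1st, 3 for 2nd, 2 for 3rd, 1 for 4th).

Option 1

Option 1: 10×4 + 13×3 + 12×4 + 8×2 + 9×3 + 13×1 + 6×4 = 207
Option 2: 10×1 + 13×2 + 12×2 + 8×1 + 9×2 + 13×3 + 6×1 = 131
Option 3: 10×3 + 13×4 + 12×3 + 8×3 + 9×1 + 13×2 + 6×2 = 189
Option 4: 10×2 + 13×1 + 12×1 + 8×4 + 9×4 + 13×4 + 6×3 = 183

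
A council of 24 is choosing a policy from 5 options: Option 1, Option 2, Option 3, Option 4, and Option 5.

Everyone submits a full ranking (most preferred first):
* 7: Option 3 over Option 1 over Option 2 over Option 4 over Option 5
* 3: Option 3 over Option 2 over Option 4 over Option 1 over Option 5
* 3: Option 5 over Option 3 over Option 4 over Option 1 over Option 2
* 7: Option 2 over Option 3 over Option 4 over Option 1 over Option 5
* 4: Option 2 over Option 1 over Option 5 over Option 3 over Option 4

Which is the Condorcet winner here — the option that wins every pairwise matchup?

Option 3 vs Option 1: 20–4
Option 3 vs Option 2: 13–11
Option 3 vs Option 4: 24–0
Option 3 vs Option 5: 17–7
Option 3 beats every other option.

Option 3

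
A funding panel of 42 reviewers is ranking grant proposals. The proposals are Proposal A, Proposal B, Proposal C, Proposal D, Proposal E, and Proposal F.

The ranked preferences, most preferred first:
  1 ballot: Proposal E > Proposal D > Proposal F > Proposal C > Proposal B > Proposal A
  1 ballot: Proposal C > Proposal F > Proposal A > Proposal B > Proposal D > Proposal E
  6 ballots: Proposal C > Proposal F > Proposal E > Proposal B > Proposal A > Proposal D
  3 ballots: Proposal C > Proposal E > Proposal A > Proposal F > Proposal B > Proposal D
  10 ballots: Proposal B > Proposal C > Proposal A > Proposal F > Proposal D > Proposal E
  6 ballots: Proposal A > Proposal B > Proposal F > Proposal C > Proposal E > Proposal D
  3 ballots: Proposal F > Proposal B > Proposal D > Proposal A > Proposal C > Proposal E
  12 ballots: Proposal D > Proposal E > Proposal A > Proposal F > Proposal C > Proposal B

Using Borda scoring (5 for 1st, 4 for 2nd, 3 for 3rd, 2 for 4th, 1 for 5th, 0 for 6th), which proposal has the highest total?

Proposal A: 1×0 + 1×3 + 6×1 + 3×3 + 10×3 + 6×5 + 3×2 + 12×3 = 120
Proposal B: 1×1 + 1×2 + 6×2 + 3×1 + 10×5 + 6×4 + 3×4 + 12×0 = 104
Proposal C: 1×2 + 1×5 + 6×5 + 3×5 + 10×4 + 6×2 + 3×1 + 12×1 = 119
Proposal D: 1×4 + 1×1 + 6×0 + 3×0 + 10×1 + 6×0 + 3×3 + 12×5 = 84
Proposal E: 1×5 + 1×0 + 6×3 + 3×4 + 10×0 + 6×1 + 3×0 + 12×4 = 89
Proposal F: 1×3 + 1×4 + 6×4 + 3×2 + 10×2 + 6×3 + 3×5 + 12×2 = 114

Proposal A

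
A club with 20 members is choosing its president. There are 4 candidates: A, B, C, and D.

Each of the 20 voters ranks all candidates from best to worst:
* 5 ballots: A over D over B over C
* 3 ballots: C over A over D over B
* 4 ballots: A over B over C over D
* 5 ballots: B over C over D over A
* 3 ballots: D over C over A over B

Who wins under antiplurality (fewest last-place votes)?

Last-place votes: A 5, B 6, C 5, D 4.

D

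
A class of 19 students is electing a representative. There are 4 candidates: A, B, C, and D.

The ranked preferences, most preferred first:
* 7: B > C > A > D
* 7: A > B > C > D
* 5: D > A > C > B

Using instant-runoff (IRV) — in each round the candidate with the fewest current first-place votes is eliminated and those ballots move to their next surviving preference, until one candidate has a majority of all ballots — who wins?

Round 1: A 7, B 7, C 0, D 5. C eliminated.
Round 2: A 7, B 7, D 5. D eliminated.
Round 3: A 12, B 7. A has a majority (≥10).

A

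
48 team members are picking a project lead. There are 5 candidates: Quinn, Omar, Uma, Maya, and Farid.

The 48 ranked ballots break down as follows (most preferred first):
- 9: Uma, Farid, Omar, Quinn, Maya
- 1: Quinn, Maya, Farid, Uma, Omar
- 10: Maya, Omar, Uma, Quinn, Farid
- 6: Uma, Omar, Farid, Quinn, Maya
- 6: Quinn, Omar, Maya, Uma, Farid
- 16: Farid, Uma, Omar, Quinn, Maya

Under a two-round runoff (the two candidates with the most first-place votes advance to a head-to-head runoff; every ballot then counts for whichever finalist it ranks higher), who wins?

Uma

Round 1 first-place votes: Quinn 7, Omar 0, Uma 15, Maya 10, Farid 16. Farid and Uma advance.
Runoff: Farid is ranked above Uma on 17 ballots, Uma above Farid on 31.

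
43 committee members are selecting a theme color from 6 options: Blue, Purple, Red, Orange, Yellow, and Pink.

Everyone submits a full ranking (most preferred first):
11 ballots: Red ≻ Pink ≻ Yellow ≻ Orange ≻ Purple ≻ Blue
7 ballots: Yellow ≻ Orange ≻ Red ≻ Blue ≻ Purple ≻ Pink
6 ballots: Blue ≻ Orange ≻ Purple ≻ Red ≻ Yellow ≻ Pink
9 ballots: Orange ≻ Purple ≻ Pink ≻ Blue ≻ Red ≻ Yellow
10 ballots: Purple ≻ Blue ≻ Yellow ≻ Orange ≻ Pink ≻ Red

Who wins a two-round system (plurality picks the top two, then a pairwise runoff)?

Purple

Round 1 first-place votes: Blue 6, Purple 10, Red 11, Orange 9, Yellow 7, Pink 0. Red and Purple advance.
Runoff: Red is ranked above Purple on 18 ballots, Purple above Red on 25.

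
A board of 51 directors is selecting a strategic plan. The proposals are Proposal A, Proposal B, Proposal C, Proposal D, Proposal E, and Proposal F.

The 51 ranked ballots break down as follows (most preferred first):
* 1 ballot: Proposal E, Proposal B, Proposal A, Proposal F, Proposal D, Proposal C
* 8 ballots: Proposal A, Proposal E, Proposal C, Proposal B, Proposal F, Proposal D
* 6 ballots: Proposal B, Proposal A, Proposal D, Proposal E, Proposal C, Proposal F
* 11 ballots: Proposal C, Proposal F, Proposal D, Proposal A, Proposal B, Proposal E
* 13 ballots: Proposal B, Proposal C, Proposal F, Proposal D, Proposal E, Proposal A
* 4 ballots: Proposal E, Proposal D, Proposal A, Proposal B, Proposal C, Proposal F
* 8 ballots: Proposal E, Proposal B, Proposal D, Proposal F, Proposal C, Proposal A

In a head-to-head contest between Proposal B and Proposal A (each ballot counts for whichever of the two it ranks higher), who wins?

Proposal B

Proposal B is ranked above Proposal A on 28 ballots; Proposal A above Proposal B on 23.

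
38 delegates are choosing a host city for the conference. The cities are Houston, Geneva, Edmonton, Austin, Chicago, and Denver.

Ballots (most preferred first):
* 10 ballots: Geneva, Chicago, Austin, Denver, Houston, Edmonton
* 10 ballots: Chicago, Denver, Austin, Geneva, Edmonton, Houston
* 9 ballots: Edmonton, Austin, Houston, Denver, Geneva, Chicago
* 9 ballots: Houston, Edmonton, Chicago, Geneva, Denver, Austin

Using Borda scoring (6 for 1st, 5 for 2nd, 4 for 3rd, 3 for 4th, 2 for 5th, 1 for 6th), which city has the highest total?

Houston: 10×2 + 10×1 + 9×4 + 9×6 = 120
Geneva: 10×6 + 10×3 + 9×2 + 9×3 = 135
Edmonton: 10×1 + 10×2 + 9×6 + 9×5 = 129
Austin: 10×4 + 10×4 + 9×5 + 9×1 = 134
Chicago: 10×5 + 10×6 + 9×1 + 9×4 = 155
Denver: 10×3 + 10×5 + 9×3 + 9×2 = 125

Chicago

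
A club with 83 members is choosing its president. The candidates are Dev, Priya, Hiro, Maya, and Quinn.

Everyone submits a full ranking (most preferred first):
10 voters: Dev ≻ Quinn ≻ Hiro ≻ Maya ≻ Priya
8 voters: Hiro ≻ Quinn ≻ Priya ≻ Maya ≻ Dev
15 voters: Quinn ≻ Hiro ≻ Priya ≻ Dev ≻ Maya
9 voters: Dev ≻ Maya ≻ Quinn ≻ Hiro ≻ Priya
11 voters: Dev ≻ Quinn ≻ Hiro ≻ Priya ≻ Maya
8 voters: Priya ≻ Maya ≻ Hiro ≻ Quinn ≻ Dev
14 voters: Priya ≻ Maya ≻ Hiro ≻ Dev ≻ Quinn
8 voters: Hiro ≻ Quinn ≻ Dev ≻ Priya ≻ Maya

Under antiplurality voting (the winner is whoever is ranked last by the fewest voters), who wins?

Hiro

Last-place votes: Dev 16, Priya 19, Hiro 0, Maya 34, Quinn 14.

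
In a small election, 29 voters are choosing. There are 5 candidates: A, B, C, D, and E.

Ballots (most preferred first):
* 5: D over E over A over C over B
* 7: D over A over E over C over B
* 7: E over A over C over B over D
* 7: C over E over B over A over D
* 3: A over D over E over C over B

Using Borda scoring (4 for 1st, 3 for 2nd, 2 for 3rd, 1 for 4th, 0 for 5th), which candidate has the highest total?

A: 5×2 + 7×3 + 7×3 + 7×1 + 3×4 = 71
B: 5×0 + 7×0 + 7×1 + 7×2 + 3×0 = 21
C: 5×1 + 7×1 + 7×2 + 7×4 + 3×1 = 57
D: 5×4 + 7×4 + 7×0 + 7×0 + 3×3 = 57
E: 5×3 + 7×2 + 7×4 + 7×3 + 3×2 = 84

E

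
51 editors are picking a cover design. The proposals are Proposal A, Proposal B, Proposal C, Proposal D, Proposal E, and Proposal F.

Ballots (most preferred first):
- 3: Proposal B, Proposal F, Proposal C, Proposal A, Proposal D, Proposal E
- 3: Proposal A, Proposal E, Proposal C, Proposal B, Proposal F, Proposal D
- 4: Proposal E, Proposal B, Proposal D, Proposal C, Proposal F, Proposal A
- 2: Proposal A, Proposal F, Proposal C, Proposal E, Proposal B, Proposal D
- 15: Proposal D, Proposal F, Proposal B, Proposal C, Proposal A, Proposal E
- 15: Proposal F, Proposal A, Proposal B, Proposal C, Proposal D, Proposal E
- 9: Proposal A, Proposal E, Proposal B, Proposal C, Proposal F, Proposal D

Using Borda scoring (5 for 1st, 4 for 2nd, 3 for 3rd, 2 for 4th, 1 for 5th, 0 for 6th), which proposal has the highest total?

Proposal A: 3×2 + 3×5 + 4×0 + 2×5 + 15×1 + 15×4 + 9×5 = 151
Proposal B: 3×5 + 3×2 + 4×4 + 2×1 + 15×3 + 15×3 + 9×3 = 156
Proposal C: 3×3 + 3×3 + 4×2 + 2×3 + 15×2 + 15×2 + 9×2 = 110
Proposal D: 3×1 + 3×0 + 4×3 + 2×0 + 15×5 + 15×1 + 9×0 = 105
Proposal E: 3×0 + 3×4 + 4×5 + 2×2 + 15×0 + 15×0 + 9×4 = 72
Proposal F: 3×4 + 3×1 + 4×1 + 2×4 + 15×4 + 15×5 + 9×1 = 171

Proposal F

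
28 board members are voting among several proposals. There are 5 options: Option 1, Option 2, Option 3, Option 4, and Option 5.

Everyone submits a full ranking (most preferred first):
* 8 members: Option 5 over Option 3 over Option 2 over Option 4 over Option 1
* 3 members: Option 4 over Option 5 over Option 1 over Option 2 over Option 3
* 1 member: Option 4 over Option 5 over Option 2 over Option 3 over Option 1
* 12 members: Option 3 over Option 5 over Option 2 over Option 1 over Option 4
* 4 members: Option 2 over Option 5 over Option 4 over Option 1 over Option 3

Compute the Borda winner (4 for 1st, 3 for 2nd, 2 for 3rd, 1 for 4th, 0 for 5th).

Option 1: 8×0 + 3×2 + 1×0 + 12×1 + 4×1 = 22
Option 2: 8×2 + 3×1 + 1×2 + 12×2 + 4×4 = 61
Option 3: 8×3 + 3×0 + 1×1 + 12×4 + 4×0 = 73
Option 4: 8×1 + 3×4 + 1×4 + 12×0 + 4×2 = 32
Option 5: 8×4 + 3×3 + 1×3 + 12×3 + 4×3 = 92

Option 5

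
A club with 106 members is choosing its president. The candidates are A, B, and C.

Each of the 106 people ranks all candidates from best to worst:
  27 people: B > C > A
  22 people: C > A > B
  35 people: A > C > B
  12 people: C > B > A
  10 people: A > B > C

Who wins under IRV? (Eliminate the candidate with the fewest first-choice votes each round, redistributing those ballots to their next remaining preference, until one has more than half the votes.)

Round 1: A 45, B 27, C 34. B eliminated.
Round 2: A 45, C 61. C has a majority (≥54).

C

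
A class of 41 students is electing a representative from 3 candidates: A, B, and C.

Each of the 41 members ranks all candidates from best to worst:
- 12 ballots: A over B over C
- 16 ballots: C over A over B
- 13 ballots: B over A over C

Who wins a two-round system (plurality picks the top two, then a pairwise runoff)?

Round 1 first-place votes: A 12, B 13, C 16. C and B advance.
Runoff: C is ranked above B on 16 ballots, B above C on 25.

B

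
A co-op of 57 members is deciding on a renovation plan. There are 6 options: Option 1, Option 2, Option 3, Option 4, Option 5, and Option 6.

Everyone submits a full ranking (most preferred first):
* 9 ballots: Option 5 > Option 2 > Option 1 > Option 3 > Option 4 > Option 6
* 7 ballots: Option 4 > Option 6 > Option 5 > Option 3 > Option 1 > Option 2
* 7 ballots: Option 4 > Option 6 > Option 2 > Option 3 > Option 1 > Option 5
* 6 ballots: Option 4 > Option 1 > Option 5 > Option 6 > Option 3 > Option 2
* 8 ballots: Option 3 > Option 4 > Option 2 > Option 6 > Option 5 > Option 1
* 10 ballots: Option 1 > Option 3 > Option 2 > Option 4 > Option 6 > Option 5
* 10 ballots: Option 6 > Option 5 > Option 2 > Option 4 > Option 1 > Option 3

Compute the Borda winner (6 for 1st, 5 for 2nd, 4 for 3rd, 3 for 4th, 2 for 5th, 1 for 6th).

Option 4

Option 1: 9×4 + 7×2 + 7×2 + 6×5 + 8×1 + 10×6 + 10×2 = 182
Option 2: 9×5 + 7×1 + 7×4 + 6×1 + 8×4 + 10×4 + 10×4 = 198
Option 3: 9×3 + 7×3 + 7×3 + 6×2 + 8×6 + 10×5 + 10×1 = 189
Option 4: 9×2 + 7×6 + 7×6 + 6×6 + 8×5 + 10×3 + 10×3 = 238
Option 5: 9×6 + 7×4 + 7×1 + 6×4 + 8×2 + 10×1 + 10×5 = 189
Option 6: 9×1 + 7×5 + 7×5 + 6×3 + 8×3 + 10×2 + 10×6 = 201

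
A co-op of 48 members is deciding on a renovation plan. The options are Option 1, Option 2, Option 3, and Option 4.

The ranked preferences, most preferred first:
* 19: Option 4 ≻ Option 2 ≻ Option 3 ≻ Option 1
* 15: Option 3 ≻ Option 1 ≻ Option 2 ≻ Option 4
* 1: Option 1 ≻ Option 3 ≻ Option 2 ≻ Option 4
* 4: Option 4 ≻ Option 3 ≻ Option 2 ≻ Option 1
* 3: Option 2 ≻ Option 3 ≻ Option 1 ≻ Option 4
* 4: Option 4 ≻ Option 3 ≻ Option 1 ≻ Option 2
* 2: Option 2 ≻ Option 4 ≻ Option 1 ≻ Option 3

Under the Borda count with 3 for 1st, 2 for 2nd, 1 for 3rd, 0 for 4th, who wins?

Option 1: 19×0 + 15×2 + 1×3 + 4×0 + 3×1 + 4×1 + 2×1 = 42
Option 2: 19×2 + 15×1 + 1×1 + 4×1 + 3×3 + 4×0 + 2×3 = 73
Option 3: 19×1 + 15×3 + 1×2 + 4×2 + 3×2 + 4×2 + 2×0 = 88
Option 4: 19×3 + 15×0 + 1×0 + 4×3 + 3×0 + 4×3 + 2×2 = 85

Option 3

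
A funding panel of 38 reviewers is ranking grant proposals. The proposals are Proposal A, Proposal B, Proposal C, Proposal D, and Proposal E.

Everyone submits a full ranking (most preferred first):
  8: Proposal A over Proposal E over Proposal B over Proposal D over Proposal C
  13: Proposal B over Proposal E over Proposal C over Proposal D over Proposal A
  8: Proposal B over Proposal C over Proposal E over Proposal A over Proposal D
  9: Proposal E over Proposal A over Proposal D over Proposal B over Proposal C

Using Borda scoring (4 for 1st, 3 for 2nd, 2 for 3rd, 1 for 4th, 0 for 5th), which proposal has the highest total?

Proposal A: 8×4 + 13×0 + 8×1 + 9×3 = 67
Proposal B: 8×2 + 13×4 + 8×4 + 9×1 = 109
Proposal C: 8×0 + 13×2 + 8×3 + 9×0 = 50
Proposal D: 8×1 + 13×1 + 8×0 + 9×2 = 39
Proposal E: 8×3 + 13×3 + 8×2 + 9×4 = 115

Proposal E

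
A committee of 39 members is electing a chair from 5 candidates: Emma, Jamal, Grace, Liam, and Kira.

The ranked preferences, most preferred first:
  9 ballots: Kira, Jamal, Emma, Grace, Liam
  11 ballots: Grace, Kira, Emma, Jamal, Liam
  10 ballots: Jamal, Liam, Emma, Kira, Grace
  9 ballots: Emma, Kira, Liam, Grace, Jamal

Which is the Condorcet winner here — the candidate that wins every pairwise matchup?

Kira

Kira vs Emma: 20–19
Kira vs Jamal: 29–10
Kira vs Grace: 28–11
Kira vs Liam: 29–10
Kira beats every other candidate.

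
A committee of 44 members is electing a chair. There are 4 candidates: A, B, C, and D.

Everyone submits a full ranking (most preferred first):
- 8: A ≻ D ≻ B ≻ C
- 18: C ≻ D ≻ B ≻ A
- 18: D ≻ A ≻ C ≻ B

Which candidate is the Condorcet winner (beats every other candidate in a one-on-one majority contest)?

D vs A: 36–8
D vs B: 44–0
D vs C: 26–18
D beats every other candidate.

D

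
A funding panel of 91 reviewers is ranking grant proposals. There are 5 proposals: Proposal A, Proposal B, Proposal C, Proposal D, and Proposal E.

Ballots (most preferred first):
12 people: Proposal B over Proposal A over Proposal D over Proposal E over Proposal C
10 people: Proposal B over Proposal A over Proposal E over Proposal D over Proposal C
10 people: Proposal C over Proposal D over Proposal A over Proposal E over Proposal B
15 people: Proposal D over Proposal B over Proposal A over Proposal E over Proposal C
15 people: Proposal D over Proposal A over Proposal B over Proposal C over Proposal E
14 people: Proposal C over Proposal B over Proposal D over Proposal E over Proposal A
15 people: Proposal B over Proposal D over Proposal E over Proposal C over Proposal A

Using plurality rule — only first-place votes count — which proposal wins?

Proposal B

First-place votes: Proposal A 0, Proposal B 37, Proposal C 24, Proposal D 30, Proposal E 0.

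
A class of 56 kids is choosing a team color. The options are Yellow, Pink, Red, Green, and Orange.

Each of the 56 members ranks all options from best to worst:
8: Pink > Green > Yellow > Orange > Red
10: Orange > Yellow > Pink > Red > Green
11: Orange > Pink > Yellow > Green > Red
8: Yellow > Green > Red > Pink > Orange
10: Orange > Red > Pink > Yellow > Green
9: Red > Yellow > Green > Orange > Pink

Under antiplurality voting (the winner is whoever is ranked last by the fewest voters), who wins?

Last-place votes: Yellow 0, Pink 9, Red 19, Green 20, Orange 8.

Yellow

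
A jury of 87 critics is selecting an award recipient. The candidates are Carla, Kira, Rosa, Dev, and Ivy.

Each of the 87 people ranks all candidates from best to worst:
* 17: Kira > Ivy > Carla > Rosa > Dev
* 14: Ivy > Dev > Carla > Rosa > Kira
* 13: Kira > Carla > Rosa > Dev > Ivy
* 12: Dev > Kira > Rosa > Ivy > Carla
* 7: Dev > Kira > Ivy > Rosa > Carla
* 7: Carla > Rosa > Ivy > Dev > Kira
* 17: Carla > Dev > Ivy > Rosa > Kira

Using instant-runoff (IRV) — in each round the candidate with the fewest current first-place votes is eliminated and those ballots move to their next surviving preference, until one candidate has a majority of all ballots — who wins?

Dev

Round 1: Carla 24, Kira 30, Rosa 0, Dev 19, Ivy 14. Rosa eliminated.
Round 2: Carla 24, Kira 30, Dev 19, Ivy 14. Ivy eliminated.
Round 3: Carla 24, Kira 30, Dev 33. Carla eliminated.
Round 4: Kira 30, Dev 57. Dev has a majority (≥44).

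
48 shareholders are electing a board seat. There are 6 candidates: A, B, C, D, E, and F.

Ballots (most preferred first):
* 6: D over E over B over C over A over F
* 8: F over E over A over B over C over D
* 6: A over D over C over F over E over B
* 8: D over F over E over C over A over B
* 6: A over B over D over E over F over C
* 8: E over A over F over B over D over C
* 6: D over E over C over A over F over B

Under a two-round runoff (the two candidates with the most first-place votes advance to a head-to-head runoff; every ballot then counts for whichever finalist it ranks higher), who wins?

A

Round 1 first-place votes: A 12, B 0, C 0, D 20, E 8, F 8. D and A advance.
Runoff: D is ranked above A on 20 ballots, A above D on 28.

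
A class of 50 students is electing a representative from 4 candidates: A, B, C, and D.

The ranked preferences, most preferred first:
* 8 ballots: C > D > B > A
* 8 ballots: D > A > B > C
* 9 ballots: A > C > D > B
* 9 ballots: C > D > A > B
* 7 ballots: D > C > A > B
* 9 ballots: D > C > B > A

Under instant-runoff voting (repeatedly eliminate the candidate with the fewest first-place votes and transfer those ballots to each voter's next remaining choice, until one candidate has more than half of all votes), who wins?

Round 1: A 9, B 0, C 17, D 24. B eliminated.
Round 2: A 9, C 17, D 24. A eliminated.
Round 3: C 26, D 24. C has a majority (≥26).

C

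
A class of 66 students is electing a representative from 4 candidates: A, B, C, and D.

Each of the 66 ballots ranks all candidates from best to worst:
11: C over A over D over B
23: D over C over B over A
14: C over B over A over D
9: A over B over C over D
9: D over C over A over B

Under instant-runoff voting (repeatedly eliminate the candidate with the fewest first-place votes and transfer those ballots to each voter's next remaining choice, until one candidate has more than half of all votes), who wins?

C

Round 1: A 9, B 0, C 25, D 32. B eliminated.
Round 2: A 9, C 25, D 32. A eliminated.
Round 3: C 34, D 32. C has a majority (≥34).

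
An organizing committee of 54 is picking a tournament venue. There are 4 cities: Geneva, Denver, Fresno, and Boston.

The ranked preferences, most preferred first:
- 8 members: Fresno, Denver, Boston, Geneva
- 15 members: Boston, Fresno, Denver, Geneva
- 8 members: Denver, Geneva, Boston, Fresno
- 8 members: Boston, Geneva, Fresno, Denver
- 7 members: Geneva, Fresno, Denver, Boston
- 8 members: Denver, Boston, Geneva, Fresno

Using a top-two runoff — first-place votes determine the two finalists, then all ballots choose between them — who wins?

Denver

Round 1 first-place votes: Geneva 7, Denver 16, Fresno 8, Boston 23. Boston and Denver advance.
Runoff: Boston is ranked above Denver on 23 ballots, Denver above Boston on 31.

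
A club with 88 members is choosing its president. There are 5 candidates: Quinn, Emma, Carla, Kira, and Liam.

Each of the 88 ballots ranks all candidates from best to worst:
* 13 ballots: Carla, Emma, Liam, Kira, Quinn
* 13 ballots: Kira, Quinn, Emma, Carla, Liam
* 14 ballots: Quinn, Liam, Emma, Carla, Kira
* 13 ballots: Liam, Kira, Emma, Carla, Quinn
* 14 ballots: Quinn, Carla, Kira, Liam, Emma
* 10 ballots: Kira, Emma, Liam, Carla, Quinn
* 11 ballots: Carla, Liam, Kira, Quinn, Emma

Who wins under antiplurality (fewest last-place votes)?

Last-place votes: Quinn 36, Emma 25, Carla 0, Kira 14, Liam 13.

Carla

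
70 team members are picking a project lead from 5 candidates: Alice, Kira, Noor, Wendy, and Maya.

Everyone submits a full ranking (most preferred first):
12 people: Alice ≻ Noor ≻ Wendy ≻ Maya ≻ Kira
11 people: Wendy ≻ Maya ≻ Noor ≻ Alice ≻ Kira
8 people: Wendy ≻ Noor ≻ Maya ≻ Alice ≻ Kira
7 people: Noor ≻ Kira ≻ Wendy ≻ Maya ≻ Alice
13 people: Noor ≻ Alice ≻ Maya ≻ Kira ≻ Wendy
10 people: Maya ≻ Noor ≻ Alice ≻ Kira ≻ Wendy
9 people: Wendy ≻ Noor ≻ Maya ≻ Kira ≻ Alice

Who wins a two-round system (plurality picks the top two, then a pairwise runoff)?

Noor

Round 1 first-place votes: Alice 12, Kira 0, Noor 20, Wendy 28, Maya 10. Wendy and Noor advance.
Runoff: Wendy is ranked above Noor on 28 ballots, Noor above Wendy on 42.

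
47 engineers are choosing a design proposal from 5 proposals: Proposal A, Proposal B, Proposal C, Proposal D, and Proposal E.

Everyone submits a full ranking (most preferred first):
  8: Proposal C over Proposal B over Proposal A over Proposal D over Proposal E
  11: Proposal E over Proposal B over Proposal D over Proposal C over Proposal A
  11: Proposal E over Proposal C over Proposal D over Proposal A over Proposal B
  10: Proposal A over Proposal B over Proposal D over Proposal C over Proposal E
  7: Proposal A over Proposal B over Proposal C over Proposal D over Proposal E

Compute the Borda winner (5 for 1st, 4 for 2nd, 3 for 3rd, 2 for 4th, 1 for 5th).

Proposal A: 8×3 + 11×1 + 11×2 + 10×5 + 7×5 = 142
Proposal B: 8×4 + 11×4 + 11×1 + 10×4 + 7×4 = 155
Proposal C: 8×5 + 11×2 + 11×4 + 10×2 + 7×3 = 147
Proposal D: 8×2 + 11×3 + 11×3 + 10×3 + 7×2 = 126
Proposal E: 8×1 + 11×5 + 11×5 + 10×1 + 7×1 = 135

Proposal B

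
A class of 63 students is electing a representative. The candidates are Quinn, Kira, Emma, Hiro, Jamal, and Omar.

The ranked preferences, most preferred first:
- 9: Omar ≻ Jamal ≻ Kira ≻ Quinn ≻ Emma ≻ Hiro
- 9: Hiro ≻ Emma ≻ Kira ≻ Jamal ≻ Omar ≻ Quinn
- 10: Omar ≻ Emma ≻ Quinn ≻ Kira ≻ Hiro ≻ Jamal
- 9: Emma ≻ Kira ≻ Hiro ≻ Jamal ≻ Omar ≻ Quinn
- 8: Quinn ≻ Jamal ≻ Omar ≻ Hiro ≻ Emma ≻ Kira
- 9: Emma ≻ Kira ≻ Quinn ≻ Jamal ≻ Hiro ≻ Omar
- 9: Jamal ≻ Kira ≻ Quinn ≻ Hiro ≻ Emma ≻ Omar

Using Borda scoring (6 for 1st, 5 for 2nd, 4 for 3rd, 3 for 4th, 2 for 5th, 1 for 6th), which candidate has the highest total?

Quinn: 9×3 + 9×1 + 10×4 + 9×1 + 8×6 + 9×4 + 9×4 = 205
Kira: 9×4 + 9×4 + 10×3 + 9×5 + 8×1 + 9×5 + 9×5 = 245
Emma: 9×2 + 9×5 + 10×5 + 9×6 + 8×2 + 9×6 + 9×2 = 255
Hiro: 9×1 + 9×6 + 10×2 + 9×4 + 8×3 + 9×2 + 9×3 = 188
Jamal: 9×5 + 9×3 + 10×1 + 9×3 + 8×5 + 9×3 + 9×6 = 230
Omar: 9×6 + 9×2 + 10×6 + 9×2 + 8×4 + 9×1 + 9×1 = 200

Emma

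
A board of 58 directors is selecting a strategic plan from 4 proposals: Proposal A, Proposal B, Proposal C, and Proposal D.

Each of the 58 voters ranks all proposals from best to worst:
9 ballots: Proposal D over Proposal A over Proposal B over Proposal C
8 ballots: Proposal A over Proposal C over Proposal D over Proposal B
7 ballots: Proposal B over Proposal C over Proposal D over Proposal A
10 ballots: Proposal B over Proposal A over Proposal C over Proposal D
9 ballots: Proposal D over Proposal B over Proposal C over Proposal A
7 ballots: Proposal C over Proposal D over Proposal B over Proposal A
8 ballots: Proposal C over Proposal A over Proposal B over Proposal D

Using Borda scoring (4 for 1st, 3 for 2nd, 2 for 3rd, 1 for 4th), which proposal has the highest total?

Proposal A: 9×3 + 8×4 + 7×1 + 10×3 + 9×1 + 7×1 + 8×3 = 136
Proposal B: 9×2 + 8×1 + 7×4 + 10×4 + 9×3 + 7×2 + 8×2 = 151
Proposal C: 9×1 + 8×3 + 7×3 + 10×2 + 9×2 + 7×4 + 8×4 = 152
Proposal D: 9×4 + 8×2 + 7×2 + 10×1 + 9×4 + 7×3 + 8×1 = 141

Proposal C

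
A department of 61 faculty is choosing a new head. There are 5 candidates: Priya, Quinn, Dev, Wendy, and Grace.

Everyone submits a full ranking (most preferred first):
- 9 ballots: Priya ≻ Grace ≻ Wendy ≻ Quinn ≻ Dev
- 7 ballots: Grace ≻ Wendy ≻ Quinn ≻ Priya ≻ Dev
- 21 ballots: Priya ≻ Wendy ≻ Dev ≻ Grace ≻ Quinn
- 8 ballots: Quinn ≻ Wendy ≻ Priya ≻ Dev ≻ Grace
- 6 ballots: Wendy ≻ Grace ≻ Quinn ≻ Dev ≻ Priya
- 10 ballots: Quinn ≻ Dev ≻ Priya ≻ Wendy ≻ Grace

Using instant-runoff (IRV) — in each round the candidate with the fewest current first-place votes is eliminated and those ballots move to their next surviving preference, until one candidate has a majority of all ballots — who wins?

Quinn

Round 1: Priya 30, Quinn 18, Dev 0, Wendy 6, Grace 7. Dev eliminated.
Round 2: Priya 30, Quinn 18, Wendy 6, Grace 7. Wendy eliminated.
Round 3: Priya 30, Quinn 18, Grace 13. Grace eliminated.
Round 4: Priya 30, Quinn 31. Quinn has a majority (≥31).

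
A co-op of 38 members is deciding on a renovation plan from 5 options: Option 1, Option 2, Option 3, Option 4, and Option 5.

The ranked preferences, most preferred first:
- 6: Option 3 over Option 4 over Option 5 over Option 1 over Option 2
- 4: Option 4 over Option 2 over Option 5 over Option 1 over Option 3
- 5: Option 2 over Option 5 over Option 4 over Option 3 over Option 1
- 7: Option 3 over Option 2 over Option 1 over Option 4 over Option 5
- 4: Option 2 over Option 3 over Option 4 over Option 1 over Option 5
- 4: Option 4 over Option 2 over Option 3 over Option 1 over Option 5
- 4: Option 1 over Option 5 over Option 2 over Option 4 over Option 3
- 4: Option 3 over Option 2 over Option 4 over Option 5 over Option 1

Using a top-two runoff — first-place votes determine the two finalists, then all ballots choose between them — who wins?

Option 2

Round 1 first-place votes: Option 1 4, Option 2 9, Option 3 17, Option 4 8, Option 5 0. Option 3 and Option 2 advance.
Runoff: Option 3 is ranked above Option 2 on 17 ballots, Option 2 above Option 3 on 21.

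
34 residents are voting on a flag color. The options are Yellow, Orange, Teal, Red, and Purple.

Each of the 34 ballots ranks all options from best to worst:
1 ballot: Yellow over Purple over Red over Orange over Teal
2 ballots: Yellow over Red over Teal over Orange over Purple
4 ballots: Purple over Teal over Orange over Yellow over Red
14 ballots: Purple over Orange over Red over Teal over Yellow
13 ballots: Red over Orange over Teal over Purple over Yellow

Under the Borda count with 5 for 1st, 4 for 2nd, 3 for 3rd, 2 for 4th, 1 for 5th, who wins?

Orange

Yellow: 1×5 + 2×5 + 4×2 + 14×1 + 13×1 = 50
Orange: 1×2 + 2×2 + 4×3 + 14×4 + 13×4 = 126
Teal: 1×1 + 2×3 + 4×4 + 14×2 + 13×3 = 90
Red: 1×3 + 2×4 + 4×1 + 14×3 + 13×5 = 122
Purple: 1×4 + 2×1 + 4×5 + 14×5 + 13×2 = 122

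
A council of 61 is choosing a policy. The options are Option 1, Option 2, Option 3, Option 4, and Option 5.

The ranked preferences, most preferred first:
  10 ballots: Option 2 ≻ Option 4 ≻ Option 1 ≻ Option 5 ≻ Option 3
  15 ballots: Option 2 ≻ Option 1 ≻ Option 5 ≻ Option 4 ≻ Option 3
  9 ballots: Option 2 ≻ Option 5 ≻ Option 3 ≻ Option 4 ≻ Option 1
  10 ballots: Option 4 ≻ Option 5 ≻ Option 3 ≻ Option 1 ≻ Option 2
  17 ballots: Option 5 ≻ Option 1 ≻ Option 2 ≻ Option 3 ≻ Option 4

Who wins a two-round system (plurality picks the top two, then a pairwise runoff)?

Round 1 first-place votes: Option 1 0, Option 2 34, Option 3 0, Option 4 10, Option 5 17. Option 2 and Option 5 advance.
Runoff: Option 2 is ranked above Option 5 on 34 ballots, Option 5 above Option 2 on 27.

Option 2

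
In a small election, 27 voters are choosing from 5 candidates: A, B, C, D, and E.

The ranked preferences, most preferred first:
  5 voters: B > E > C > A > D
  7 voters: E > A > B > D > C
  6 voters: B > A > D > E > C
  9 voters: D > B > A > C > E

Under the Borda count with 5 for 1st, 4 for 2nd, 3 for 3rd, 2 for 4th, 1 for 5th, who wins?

B

A: 5×2 + 7×4 + 6×4 + 9×3 = 89
B: 5×5 + 7×3 + 6×5 + 9×4 = 112
C: 5×3 + 7×1 + 6×1 + 9×2 = 46
D: 5×1 + 7×2 + 6×3 + 9×5 = 82
E: 5×4 + 7×5 + 6×2 + 9×1 = 76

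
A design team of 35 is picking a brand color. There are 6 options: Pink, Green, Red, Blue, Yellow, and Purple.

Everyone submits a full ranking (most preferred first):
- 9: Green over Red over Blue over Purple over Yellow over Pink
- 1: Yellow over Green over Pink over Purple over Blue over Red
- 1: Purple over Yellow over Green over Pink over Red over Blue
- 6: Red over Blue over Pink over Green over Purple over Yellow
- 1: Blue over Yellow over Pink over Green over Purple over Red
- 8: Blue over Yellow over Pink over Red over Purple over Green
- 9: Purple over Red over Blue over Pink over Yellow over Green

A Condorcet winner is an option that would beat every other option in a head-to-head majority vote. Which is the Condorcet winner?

Red

Red vs Pink: 24–11
Red vs Green: 23–12
Red vs Blue: 25–10
Red vs Yellow: 24–11
Red vs Purple: 23–12
Red beats every other option.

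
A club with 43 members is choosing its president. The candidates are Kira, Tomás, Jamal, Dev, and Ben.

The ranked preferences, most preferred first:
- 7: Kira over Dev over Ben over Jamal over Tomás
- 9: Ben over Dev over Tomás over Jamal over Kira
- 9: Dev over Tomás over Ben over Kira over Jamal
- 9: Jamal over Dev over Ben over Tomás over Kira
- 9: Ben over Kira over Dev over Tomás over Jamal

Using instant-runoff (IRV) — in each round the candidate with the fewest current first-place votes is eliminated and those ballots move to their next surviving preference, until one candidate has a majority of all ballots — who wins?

Dev

Round 1: Kira 7, Tomás 0, Jamal 9, Dev 9, Ben 18. Tomás eliminated.
Round 2: Kira 7, Jamal 9, Dev 9, Ben 18. Kira eliminated.
Round 3: Jamal 9, Dev 16, Ben 18. Jamal eliminated.
Round 4: Dev 25, Ben 18. Dev has a majority (≥22).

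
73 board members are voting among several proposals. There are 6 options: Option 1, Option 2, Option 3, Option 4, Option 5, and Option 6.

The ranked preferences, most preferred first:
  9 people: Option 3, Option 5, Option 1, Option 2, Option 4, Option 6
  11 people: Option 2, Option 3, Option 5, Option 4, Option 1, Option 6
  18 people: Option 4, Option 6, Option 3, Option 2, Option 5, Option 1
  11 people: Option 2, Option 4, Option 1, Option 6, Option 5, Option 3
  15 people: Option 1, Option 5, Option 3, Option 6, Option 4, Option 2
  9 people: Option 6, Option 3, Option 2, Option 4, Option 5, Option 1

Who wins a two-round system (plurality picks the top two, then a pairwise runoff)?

Round 1 first-place votes: Option 1 15, Option 2 22, Option 3 9, Option 4 18, Option 5 0, Option 6 9. Option 2 and Option 4 advance.
Runoff: Option 2 is ranked above Option 4 on 40 ballots, Option 4 above Option 2 on 33.

Option 2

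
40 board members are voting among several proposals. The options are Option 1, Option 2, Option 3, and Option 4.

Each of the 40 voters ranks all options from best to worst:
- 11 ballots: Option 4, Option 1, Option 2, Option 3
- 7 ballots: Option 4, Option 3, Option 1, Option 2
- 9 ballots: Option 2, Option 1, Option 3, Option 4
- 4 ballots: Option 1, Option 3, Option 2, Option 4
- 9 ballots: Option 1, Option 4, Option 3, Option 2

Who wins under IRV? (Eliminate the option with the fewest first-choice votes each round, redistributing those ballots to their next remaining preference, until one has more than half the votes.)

Round 1: Option 1 13, Option 2 9, Option 3 0, Option 4 18. Option 3 eliminated.
Round 2: Option 1 13, Option 2 9, Option 4 18. Option 2 eliminated.
Round 3: Option 1 22, Option 4 18. Option 1 has a majority (≥21).

Option 1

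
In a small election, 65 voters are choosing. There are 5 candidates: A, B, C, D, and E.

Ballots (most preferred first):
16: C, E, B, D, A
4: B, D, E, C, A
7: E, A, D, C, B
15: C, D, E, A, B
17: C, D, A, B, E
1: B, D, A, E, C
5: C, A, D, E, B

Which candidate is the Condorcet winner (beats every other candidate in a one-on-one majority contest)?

C vs A: 57–8
C vs B: 60–5
C vs D: 53–12
C vs E: 53–12
C beats every other candidate.

C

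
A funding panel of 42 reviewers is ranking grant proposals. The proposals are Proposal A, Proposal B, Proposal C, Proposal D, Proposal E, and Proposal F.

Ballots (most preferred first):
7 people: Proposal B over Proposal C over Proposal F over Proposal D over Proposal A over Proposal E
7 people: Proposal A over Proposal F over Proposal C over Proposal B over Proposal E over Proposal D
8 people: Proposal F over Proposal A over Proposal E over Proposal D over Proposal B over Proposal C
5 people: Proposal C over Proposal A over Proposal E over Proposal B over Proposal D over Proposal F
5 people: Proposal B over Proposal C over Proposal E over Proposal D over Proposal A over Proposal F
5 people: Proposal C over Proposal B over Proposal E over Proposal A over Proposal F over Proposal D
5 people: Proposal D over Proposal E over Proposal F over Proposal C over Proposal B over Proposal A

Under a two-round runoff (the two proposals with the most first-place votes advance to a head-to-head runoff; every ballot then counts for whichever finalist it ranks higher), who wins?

Round 1 first-place votes: Proposal A 7, Proposal B 12, Proposal C 10, Proposal D 5, Proposal E 0, Proposal F 8. Proposal B and Proposal C advance.
Runoff: Proposal B is ranked above Proposal C on 20 ballots, Proposal C above Proposal B on 22.

Proposal C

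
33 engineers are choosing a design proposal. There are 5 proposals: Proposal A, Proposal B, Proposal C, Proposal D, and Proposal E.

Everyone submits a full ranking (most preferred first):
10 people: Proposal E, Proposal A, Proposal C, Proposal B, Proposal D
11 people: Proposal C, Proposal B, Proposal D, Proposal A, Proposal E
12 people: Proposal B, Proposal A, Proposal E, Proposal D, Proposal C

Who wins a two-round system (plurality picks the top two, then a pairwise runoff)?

Proposal C

Round 1 first-place votes: Proposal A 0, Proposal B 12, Proposal C 11, Proposal D 0, Proposal E 10. Proposal B and Proposal C advance.
Runoff: Proposal B is ranked above Proposal C on 12 ballots, Proposal C above Proposal B on 21.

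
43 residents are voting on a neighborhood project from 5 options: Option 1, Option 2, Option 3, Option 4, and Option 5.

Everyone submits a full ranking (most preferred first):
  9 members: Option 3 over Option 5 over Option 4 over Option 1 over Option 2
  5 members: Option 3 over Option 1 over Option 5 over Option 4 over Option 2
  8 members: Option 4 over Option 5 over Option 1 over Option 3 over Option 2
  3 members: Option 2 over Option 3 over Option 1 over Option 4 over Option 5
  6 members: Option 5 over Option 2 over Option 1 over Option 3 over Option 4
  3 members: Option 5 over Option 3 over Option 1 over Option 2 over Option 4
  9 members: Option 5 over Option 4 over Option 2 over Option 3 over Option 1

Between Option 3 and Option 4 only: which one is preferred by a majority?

Option 3 is ranked above Option 4 on 26 ballots; Option 4 above Option 3 on 17.

Option 3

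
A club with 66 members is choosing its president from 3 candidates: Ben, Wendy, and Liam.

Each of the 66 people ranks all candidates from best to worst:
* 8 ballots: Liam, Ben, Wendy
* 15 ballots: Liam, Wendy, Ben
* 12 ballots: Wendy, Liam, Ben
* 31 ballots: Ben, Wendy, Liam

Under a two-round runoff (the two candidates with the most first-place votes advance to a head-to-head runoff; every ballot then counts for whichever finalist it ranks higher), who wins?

Liam

Round 1 first-place votes: Ben 31, Wendy 12, Liam 23. Ben and Liam advance.
Runoff: Ben is ranked above Liam on 31 ballots, Liam above Ben on 35.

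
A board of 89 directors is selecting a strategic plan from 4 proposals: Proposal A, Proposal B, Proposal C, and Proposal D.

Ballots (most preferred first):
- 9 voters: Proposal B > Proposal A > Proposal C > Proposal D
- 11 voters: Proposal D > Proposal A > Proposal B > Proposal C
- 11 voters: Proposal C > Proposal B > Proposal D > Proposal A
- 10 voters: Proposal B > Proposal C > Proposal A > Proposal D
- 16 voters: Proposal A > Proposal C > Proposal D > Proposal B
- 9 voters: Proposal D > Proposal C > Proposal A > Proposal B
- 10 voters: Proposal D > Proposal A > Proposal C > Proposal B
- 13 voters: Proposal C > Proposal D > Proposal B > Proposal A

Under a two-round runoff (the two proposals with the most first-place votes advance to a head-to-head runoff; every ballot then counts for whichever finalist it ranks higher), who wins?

Round 1 first-place votes: Proposal A 16, Proposal B 19, Proposal C 24, Proposal D 30. Proposal D and Proposal C advance.
Runoff: Proposal D is ranked above Proposal C on 30 ballots, Proposal C above Proposal D on 59.

Proposal C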